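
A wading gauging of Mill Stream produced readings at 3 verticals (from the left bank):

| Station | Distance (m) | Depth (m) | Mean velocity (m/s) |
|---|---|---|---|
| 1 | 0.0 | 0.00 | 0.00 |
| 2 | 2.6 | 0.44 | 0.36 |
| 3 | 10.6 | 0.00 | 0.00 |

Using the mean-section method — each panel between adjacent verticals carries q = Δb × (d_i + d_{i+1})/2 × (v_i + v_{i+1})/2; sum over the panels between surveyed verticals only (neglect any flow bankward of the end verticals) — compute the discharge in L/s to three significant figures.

Panel 1-2: Δb = 2.6 m, d̄ = (0.00+0.44)/2 = 0.22, v̄ = (0.00+0.36)/2 = 0.18 → q = 2.6×0.22×0.18 = 0.1030 m³/s
Panel 2-3: Δb = 8 m, d̄ = (0.44+0.00)/2 = 0.22, v̄ = (0.36+0.00)/2 = 0.18 → q = 8×0.22×0.18 = 0.3168 m³/s
Q = Σ q = 0.4198 m³/s
= 0.4198 × 1000 = 419.8 L/s

420 L/s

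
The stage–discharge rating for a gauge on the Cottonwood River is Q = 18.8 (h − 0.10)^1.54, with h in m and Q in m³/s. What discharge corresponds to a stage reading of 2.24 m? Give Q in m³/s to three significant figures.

60.7 m³/s

Q = 18.8 × (2.24 − 0.10)^1.54 = 18.8 × 2.14^1.54 = 60.67 m³/s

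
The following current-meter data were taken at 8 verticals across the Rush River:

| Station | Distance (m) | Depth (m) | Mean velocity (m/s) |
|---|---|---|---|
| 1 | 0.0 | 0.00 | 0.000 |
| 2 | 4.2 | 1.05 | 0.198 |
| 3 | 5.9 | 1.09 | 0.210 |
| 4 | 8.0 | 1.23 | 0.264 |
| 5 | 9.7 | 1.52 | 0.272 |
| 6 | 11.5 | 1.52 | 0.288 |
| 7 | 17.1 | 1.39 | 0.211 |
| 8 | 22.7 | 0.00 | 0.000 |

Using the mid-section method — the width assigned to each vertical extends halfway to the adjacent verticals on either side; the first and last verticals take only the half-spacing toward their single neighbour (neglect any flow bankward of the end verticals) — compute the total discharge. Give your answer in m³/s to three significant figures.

w_2 = (5.9 − 0.0)/2 = 2.95 m; q_2 = 0.198 × 1.05 × 2.95 = 0.6133 m³/s
w_3 = (8.0 − 4.2)/2 = 1.9 m; q_3 = 0.210 × 1.09 × 1.9 = 0.4349 m³/s
w_4 = (9.7 − 5.9)/2 = 1.9 m; q_4 = 0.264 × 1.23 × 1.9 = 0.6170 m³/s
w_5 = (11.5 − 8.0)/2 = 1.75 m; q_5 = 0.272 × 1.52 × 1.75 = 0.7235 m³/s
w_6 = (17.1 − 9.7)/2 = 3.7 m; q_6 = 0.288 × 1.52 × 3.7 = 1.620 m³/s
w_7 = (22.7 − 11.5)/2 = 5.6 m; q_7 = 0.211 × 1.39 × 5.6 = 1.642 m³/s
Stations 1, 8 contribute zero (depth or velocity is 0).
Q = Σ qᵢ = 5.651 m³/s

5.65 m³/s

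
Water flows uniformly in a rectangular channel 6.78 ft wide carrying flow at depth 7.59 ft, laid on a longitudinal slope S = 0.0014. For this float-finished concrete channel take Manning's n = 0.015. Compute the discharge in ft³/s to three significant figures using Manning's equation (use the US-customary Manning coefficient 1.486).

337 ft³/s

A = b·y = 6.78 × 7.59 = 51.46 ft²
P = b + 2y = 6.78 + 2×7.59 = 21.96 ft
R = A/P = 51.46/21.96 = 2.343 ft
Q = (1.486/n)·A·R^(2/3)·S^(1/2) = (1.486/0.015) × 51.46 × 2.343^(2/3) × 0.0014^(1/2) = 336.5 ft³/s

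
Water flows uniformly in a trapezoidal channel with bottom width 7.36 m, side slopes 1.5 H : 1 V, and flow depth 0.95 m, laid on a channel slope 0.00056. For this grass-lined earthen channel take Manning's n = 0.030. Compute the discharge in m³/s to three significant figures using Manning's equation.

A = (b + z·y)·y = (7.36 + 1.5×0.95)×0.95 = 8.346 m²
P = b + 2y√(1+z²) = 7.36 + 2×0.95×√(1+1.5²) = 10.79 m
R = A/P = 8.346/10.79 = 0.7738 m
Q = (1/n)·A·R^(2/3)·S^(1/2) = (1/0.030) × 8.346 × 0.7738^(2/3) × 0.00056^(1/2) = 5.549 m³/s

5.55 m³/s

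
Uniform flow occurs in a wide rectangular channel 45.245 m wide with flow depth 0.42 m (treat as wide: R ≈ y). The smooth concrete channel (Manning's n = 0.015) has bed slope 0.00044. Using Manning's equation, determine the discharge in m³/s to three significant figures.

14.9 m³/s

A = b·y = 45.245 × 0.42 = 19.00 m²
Wide channel: R ≈ y = 0.42 m
Q = (1/n)·A·R^(2/3)·S^(1/2) = (1/0.015) × 19.00 × 0.4200^(2/3) × 0.00044^(1/2) = 14.90 m³/s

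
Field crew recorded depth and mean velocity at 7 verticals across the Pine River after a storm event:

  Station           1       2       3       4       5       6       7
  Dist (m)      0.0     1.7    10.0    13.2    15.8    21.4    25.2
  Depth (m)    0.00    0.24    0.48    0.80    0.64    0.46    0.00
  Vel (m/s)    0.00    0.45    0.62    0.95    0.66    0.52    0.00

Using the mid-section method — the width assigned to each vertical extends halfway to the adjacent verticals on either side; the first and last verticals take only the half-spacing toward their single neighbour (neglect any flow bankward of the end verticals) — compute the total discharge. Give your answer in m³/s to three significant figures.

w_2 = (10.0 − 0.0)/2 = 5 m; q_2 = 0.45 × 0.24 × 5 = 0.5400 m³/s
w_3 = (13.2 − 1.7)/2 = 5.75 m; q_3 = 0.62 × 0.48 × 5.75 = 1.711 m³/s
w_4 = (15.8 − 10.0)/2 = 2.9 m; q_4 = 0.95 × 0.80 × 2.9 = 2.204 m³/s
w_5 = (21.4 − 13.2)/2 = 4.1 m; q_5 = 0.66 × 0.64 × 4.1 = 1.732 m³/s
w_6 = (25.2 − 15.8)/2 = 4.7 m; q_6 = 0.52 × 0.46 × 4.7 = 1.124 m³/s
Stations 1, 7 contribute zero (depth or velocity is 0).
Q = Σ qᵢ = 7.311 m³/s

7.31 m³/s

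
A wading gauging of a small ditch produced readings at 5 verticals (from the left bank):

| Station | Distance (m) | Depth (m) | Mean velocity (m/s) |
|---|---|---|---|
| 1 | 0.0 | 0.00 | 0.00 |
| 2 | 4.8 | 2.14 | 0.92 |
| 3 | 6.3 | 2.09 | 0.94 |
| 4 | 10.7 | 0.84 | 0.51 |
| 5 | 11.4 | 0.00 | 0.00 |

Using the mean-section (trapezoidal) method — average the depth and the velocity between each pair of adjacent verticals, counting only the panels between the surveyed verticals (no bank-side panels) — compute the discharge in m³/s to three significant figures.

10.1 m³/s

Panel 1-2: Δb = 4.8 m, d̄ = (0.00+2.14)/2 = 1.07, v̄ = (0.00+0.92)/2 = 0.46 → q = 4.8×1.07×0.46 = 2.363 m³/s
Panel 2-3: Δb = 1.5 m, d̄ = (2.14+2.09)/2 = 2.115, v̄ = (0.92+0.94)/2 = 0.93 → q = 1.5×2.115×0.93 = 2.950 m³/s
Panel 3-4: Δb = 4.4 m, d̄ = (2.09+0.84)/2 = 1.465, v̄ = (0.94+0.51)/2 = 0.725 → q = 4.4×1.465×0.725 = 4.673 m³/s
Panel 4-5: Δb = 0.7 m, d̄ = (0.84+0.00)/2 = 0.42, v̄ = (0.51+0.00)/2 = 0.255 → q = 0.7×0.42×0.255 = 0.07497 m³/s
Q = Σ q = 10.06 m³/s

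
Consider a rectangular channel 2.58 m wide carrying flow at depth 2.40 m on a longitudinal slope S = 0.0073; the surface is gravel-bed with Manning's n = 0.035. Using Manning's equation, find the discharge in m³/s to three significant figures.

A = b·y = 2.58 × 2.40 = 6.192 m²
P = b + 2y = 2.58 + 2×2.40 = 7.380 m
R = A/P = 6.192/7.380 = 0.8390 m
Q = (1/n)·A·R^(2/3)·S^(1/2) = (1/0.035) × 6.192 × 0.8390^(2/3) × 0.0073^(1/2) = 13.45 m³/s

13.4 m³/s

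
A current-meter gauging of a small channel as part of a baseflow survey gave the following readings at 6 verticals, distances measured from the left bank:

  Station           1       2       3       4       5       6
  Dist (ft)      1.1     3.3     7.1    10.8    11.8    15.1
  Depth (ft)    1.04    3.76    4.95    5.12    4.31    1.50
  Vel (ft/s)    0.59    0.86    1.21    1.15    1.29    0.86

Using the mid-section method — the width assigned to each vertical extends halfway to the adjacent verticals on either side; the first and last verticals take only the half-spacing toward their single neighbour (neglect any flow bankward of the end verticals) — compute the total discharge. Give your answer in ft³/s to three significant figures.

60.8 ft³/s

w_1 = (3.3 − 1.1)/2 = 1.1 ft; q_1 = 0.59 × 1.04 × 1.1 = 0.6750 ft³/s
w_2 = (7.1 − 1.1)/2 = 3 ft; q_2 = 0.86 × 3.76 × 3 = 9.701 ft³/s
w_3 = (10.8 − 3.3)/2 = 3.75 ft; q_3 = 1.21 × 4.95 × 3.75 = 22.46 ft³/s
w_4 = (11.8 − 7.1)/2 = 2.35 ft; q_4 = 1.15 × 5.12 × 2.35 = 13.84 ft³/s
w_5 = (15.1 − 10.8)/2 = 2.15 ft; q_5 = 1.29 × 4.31 × 2.15 = 11.95 ft³/s
w_6 = (15.1 − 11.8)/2 = 1.65 ft; q_6 = 0.86 × 1.50 × 1.65 = 2.129 ft³/s
Q = Σ qᵢ = 60.76 ft³/s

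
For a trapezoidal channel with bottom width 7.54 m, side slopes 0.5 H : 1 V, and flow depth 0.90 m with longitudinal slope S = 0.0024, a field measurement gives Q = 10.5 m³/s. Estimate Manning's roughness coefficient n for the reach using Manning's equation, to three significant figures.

A = (b + z·y)·y = (7.54 + 0.5×0.90)×0.90 = 7.191 m²
P = b + 2y√(1+z²) = 7.54 + 2×0.90×√(1+0.5²) = 9.552 m
R = A/P = 7.191/9.552 = 0.7528 m
n = (1/Q)·A·R^(2/3)·S^(1/2) = (1/10.5) × 7.191 × 0.8275 × 0.04899 = 0.02776

0.0278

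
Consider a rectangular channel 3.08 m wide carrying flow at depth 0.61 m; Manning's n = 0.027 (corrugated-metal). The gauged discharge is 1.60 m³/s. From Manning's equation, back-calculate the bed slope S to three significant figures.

0.00159

A = b·y = 3.08 × 0.61 = 1.879 m²
P = b + 2y = 3.08 + 2×0.61 = 4.300 m
R = A/P = 1.879/4.300 = 0.4369 m
S = (Q·n / (1·A·R^(2/3)))² = (1.60×0.027 / (1×1.879×0.5758))² = 0.001595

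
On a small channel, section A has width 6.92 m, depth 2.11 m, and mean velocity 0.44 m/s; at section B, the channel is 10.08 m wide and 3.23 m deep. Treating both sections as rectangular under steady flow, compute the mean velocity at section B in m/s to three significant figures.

0.197 m/s

Q = A₁V₁ = (6.92×2.11) × 0.44 = 6.425 m³/s
A₂ = 10.08 × 3.23 = 32.56 m²
V₂ = Q/A₂ = 6.425/32.56 = 0.1973 m/s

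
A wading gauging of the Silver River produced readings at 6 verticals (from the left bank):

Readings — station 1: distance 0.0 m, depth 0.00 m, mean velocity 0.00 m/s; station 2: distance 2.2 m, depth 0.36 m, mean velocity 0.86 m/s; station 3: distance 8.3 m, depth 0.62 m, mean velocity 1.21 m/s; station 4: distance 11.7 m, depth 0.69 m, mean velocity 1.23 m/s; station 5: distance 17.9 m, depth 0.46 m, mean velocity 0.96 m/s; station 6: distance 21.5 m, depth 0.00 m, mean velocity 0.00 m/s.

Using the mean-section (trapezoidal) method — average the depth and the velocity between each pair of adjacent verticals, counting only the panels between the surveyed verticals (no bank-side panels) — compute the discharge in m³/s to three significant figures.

Panel 1-2: Δb = 2.2 m, d̄ = (0.00+0.36)/2 = 0.18, v̄ = (0.00+0.86)/2 = 0.43 → q = 2.2×0.18×0.43 = 0.1703 m³/s
Panel 2-3: Δb = 6.1 m, d̄ = (0.36+0.62)/2 = 0.49, v̄ = (0.86+1.21)/2 = 1.035 → q = 6.1×0.49×1.035 = 3.094 m³/s
Panel 3-4: Δb = 3.4 m, d̄ = (0.62+0.69)/2 = 0.655, v̄ = (1.21+1.23)/2 = 1.22 → q = 3.4×0.655×1.22 = 2.717 m³/s
Panel 4-5: Δb = 6.2 m, d̄ = (0.69+0.46)/2 = 0.575, v̄ = (1.23+0.96)/2 = 1.095 → q = 6.2×0.575×1.095 = 3.904 m³/s
Panel 5-6: Δb = 3.6 m, d̄ = (0.46+0.00)/2 = 0.23, v̄ = (0.96+0.00)/2 = 0.48 → q = 3.6×0.23×0.48 = 0.3974 m³/s
Q = Σ q = 10.28 m³/s

10.3 m³/s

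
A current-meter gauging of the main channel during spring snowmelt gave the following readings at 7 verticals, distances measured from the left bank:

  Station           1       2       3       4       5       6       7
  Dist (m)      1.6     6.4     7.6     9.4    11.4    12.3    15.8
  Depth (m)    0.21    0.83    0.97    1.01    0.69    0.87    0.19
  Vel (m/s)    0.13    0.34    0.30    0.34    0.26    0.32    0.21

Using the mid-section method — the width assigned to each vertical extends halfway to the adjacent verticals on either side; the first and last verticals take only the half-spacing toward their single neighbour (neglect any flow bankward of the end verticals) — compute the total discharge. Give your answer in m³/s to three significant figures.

w_1 = (6.4 − 1.6)/2 = 2.4 m; q_1 = 0.13 × 0.21 × 2.4 = 0.06552 m³/s
w_2 = (7.6 − 1.6)/2 = 3 m; q_2 = 0.34 × 0.83 × 3 = 0.8466 m³/s
w_3 = (9.4 − 6.4)/2 = 1.5 m; q_3 = 0.30 × 0.97 × 1.5 = 0.4365 m³/s
w_4 = (11.4 − 7.6)/2 = 1.9 m; q_4 = 0.34 × 1.01 × 1.9 = 0.6525 m³/s
w_5 = (12.3 − 9.4)/2 = 1.45 m; q_5 = 0.26 × 0.69 × 1.45 = 0.2601 m³/s
w_6 = (15.8 − 11.4)/2 = 2.2 m; q_6 = 0.32 × 0.87 × 2.2 = 0.6125 m³/s
w_7 = (15.8 − 12.3)/2 = 1.75 m; q_7 = 0.21 × 0.19 × 1.75 = 0.06983 m³/s
Q = Σ qᵢ = 2.944 m³/s

2.94 m³/s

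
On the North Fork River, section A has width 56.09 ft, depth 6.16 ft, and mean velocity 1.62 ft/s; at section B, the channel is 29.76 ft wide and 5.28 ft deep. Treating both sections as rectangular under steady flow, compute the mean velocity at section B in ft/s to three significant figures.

Q = A₁V₁ = (56.09×6.16) × 1.62 = 559.7 ft³/s
A₂ = 29.76 × 5.28 = 157.1 ft²
V₂ = Q/A₂ = 559.7/157.1 = 3.562 ft/s

3.56 ft/s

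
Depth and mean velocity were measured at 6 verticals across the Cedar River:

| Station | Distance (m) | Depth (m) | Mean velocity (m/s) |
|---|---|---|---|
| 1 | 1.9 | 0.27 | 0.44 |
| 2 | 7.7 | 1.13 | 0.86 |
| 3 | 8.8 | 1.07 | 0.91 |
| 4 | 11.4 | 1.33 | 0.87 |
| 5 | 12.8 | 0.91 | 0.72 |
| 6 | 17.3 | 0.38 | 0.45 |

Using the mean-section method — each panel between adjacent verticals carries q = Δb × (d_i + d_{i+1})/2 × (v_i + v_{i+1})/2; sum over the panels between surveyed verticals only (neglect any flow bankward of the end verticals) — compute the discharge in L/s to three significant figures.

9430 L/s

Panel 1-2: Δb = 5.8 m, d̄ = (0.27+1.13)/2 = 0.7, v̄ = (0.44+0.86)/2 = 0.65 → q = 5.8×0.7×0.65 = 2.639 m³/s
Panel 2-3: Δb = 1.1 m, d̄ = (1.13+1.07)/2 = 1.1, v̄ = (0.86+0.91)/2 = 0.885 → q = 1.1×1.1×0.885 = 1.071 m³/s
Panel 3-4: Δb = 2.6 m, d̄ = (1.07+1.33)/2 = 1.2, v̄ = (0.91+0.87)/2 = 0.89 → q = 2.6×1.2×0.89 = 2.777 m³/s
Panel 4-5: Δb = 1.4 m, d̄ = (1.33+0.91)/2 = 1.12, v̄ = (0.87+0.72)/2 = 0.795 → q = 1.4×1.12×0.795 = 1.247 m³/s
Panel 5-6: Δb = 4.5 m, d̄ = (0.91+0.38)/2 = 0.645, v̄ = (0.72+0.45)/2 = 0.585 → q = 4.5×0.645×0.585 = 1.698 m³/s
Q = Σ q = 9.431 m³/s
= 9.431 × 1000 = 9431 L/s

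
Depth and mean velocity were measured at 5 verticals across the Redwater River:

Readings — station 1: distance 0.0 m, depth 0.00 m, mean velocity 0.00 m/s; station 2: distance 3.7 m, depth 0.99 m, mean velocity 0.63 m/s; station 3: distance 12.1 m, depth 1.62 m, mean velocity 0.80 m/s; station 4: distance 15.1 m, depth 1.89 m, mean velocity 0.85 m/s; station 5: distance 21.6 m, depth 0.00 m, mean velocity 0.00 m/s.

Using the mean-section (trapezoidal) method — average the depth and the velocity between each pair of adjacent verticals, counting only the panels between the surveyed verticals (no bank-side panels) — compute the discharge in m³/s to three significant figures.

Panel 1-2: Δb = 3.7 m, d̄ = (0.00+0.99)/2 = 0.495, v̄ = (0.00+0.63)/2 = 0.315 → q = 3.7×0.495×0.315 = 0.5769 m³/s
Panel 2-3: Δb = 8.4 m, d̄ = (0.99+1.62)/2 = 1.305, v̄ = (0.63+0.80)/2 = 0.715 → q = 8.4×1.305×0.715 = 7.838 m³/s
Panel 3-4: Δb = 3 m, d̄ = (1.62+1.89)/2 = 1.755, v̄ = (0.80+0.85)/2 = 0.825 → q = 3×1.755×0.825 = 4.344 m³/s
Panel 4-5: Δb = 6.5 m, d̄ = (1.89+0.00)/2 = 0.945, v̄ = (0.85+0.00)/2 = 0.425 → q = 6.5×0.945×0.425 = 2.611 m³/s
Q = Σ q = 15.37 m³/s

15.4 m³/s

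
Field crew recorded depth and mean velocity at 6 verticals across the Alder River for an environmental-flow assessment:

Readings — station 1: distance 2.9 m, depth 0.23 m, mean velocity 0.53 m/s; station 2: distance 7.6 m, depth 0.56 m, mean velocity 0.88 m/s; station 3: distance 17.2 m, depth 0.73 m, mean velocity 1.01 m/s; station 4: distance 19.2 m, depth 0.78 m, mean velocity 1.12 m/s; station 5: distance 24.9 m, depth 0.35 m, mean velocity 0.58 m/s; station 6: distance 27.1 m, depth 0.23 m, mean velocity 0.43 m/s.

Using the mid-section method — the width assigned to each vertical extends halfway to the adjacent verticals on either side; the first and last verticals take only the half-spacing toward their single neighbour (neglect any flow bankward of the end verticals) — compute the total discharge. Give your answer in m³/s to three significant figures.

12.4 m³/s

w_1 = (7.6 − 2.9)/2 = 2.35 m; q_1 = 0.53 × 0.23 × 2.35 = 0.2865 m³/s
w_2 = (17.2 − 2.9)/2 = 7.15 m; q_2 = 0.88 × 0.56 × 7.15 = 3.524 m³/s
w_3 = (19.2 − 7.6)/2 = 5.8 m; q_3 = 1.01 × 0.73 × 5.8 = 4.276 m³/s
w_4 = (24.9 − 17.2)/2 = 3.85 m; q_4 = 1.12 × 0.78 × 3.85 = 3.363 m³/s
w_5 = (27.1 − 19.2)/2 = 3.95 m; q_5 = 0.58 × 0.35 × 3.95 = 0.8019 m³/s
w_6 = (27.1 − 24.9)/2 = 1.1 m; q_6 = 0.43 × 0.23 × 1.1 = 0.1088 m³/s
Q = Σ qᵢ = 12.36 m³/s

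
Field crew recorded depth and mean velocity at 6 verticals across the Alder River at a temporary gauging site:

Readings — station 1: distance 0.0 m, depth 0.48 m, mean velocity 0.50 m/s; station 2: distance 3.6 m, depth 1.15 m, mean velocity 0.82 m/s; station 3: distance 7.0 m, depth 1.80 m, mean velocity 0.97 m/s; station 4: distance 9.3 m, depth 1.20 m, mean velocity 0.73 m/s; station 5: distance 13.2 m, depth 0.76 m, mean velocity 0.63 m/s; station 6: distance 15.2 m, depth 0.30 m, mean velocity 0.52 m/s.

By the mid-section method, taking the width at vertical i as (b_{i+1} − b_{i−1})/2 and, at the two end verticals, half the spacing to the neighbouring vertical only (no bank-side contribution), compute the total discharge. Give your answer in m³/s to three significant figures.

13.0 m³/s

w_1 = (3.6 − 0.0)/2 = 1.8 m; q_1 = 0.50 × 0.48 × 1.8 = 0.4320 m³/s
w_2 = (7.0 − 0.0)/2 = 3.5 m; q_2 = 0.82 × 1.15 × 3.5 = 3.301 m³/s
w_3 = (9.3 − 3.6)/2 = 2.85 m; q_3 = 0.97 × 1.80 × 2.85 = 4.976 m³/s
w_4 = (13.2 − 7.0)/2 = 3.1 m; q_4 = 0.73 × 1.20 × 3.1 = 2.716 m³/s
w_5 = (15.2 − 9.3)/2 = 2.95 m; q_5 = 0.63 × 0.76 × 2.95 = 1.412 m³/s
w_6 = (15.2 − 13.2)/2 = 1 m; q_6 = 0.52 × 0.30 × 1 = 0.1560 m³/s
Q = Σ qᵢ = 12.99 m³/s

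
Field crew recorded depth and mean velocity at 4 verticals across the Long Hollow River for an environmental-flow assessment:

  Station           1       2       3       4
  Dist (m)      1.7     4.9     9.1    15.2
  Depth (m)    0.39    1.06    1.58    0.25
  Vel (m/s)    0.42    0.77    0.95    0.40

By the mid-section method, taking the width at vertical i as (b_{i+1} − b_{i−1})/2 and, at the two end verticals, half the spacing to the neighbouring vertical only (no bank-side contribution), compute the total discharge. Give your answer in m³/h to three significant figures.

w_1 = (4.9 − 1.7)/2 = 1.6 m; q_1 = 0.42 × 0.39 × 1.6 = 0.2621 m³/s
w_2 = (9.1 − 1.7)/2 = 3.7 m; q_2 = 0.77 × 1.06 × 3.7 = 3.020 m³/s
w_3 = (15.2 − 4.9)/2 = 5.15 m; q_3 = 0.95 × 1.58 × 5.15 = 7.730 m³/s
w_4 = (15.2 − 9.1)/2 = 3.05 m; q_4 = 0.40 × 0.25 × 3.05 = 0.3050 m³/s
Q = Σ qᵢ = 11.32 m³/s
= 11.32 × 3600 = 40740 m³/h

40700 m³/h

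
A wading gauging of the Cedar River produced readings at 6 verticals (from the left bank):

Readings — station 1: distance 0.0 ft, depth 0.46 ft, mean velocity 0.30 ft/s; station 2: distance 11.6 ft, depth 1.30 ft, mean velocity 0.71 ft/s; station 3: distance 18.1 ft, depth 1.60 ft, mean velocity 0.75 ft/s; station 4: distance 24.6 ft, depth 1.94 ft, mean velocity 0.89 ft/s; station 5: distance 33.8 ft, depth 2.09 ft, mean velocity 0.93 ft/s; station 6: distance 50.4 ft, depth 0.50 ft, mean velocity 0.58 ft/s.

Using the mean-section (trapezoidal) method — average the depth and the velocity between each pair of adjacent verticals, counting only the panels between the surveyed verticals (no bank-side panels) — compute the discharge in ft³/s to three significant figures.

Panel 1-2: Δb = 11.6 ft, d̄ = (0.46+1.30)/2 = 0.88, v̄ = (0.30+0.71)/2 = 0.505 → q = 11.6×0.88×0.505 = 5.155 ft³/s
Panel 2-3: Δb = 6.5 ft, d̄ = (1.30+1.60)/2 = 1.45, v̄ = (0.71+0.75)/2 = 0.73 → q = 6.5×1.45×0.73 = 6.880 ft³/s
Panel 3-4: Δb = 6.5 ft, d̄ = (1.60+1.94)/2 = 1.77, v̄ = (0.75+0.89)/2 = 0.82 → q = 6.5×1.77×0.82 = 9.434 ft³/s
Panel 4-5: Δb = 9.2 ft, d̄ = (1.94+2.09)/2 = 2.015, v̄ = (0.89+0.93)/2 = 0.91 → q = 9.2×2.015×0.91 = 16.87 ft³/s
Panel 5-6: Δb = 16.6 ft, d̄ = (2.09+0.50)/2 = 1.295, v̄ = (0.93+0.58)/2 = 0.755 → q = 16.6×1.295×0.755 = 16.23 ft³/s
Q = Σ q = 54.57 ft³/s

54.6 ft³/s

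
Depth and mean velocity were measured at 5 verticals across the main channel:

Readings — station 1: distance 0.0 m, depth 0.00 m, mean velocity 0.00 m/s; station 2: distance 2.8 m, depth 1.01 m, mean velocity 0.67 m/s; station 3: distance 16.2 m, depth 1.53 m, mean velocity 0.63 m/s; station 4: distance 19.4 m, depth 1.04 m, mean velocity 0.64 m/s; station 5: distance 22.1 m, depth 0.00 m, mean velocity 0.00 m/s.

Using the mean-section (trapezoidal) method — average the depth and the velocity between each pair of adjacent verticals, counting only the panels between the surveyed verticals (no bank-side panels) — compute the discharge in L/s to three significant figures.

Panel 1-2: Δb = 2.8 m, d̄ = (0.00+1.01)/2 = 0.505, v̄ = (0.00+0.67)/2 = 0.335 → q = 2.8×0.505×0.335 = 0.4737 m³/s
Panel 2-3: Δb = 13.4 m, d̄ = (1.01+1.53)/2 = 1.27, v̄ = (0.67+0.63)/2 = 0.65 → q = 13.4×1.27×0.65 = 11.06 m³/s
Panel 3-4: Δb = 3.2 m, d̄ = (1.53+1.04)/2 = 1.285, v̄ = (0.63+0.64)/2 = 0.635 → q = 3.2×1.285×0.635 = 2.611 m³/s
Panel 4-5: Δb = 2.7 m, d̄ = (1.04+0.00)/2 = 0.52, v̄ = (0.64+0.00)/2 = 0.32 → q = 2.7×0.52×0.32 = 0.4493 m³/s
Q = Σ q = 14.60 m³/s
= 14.60 × 1000 = 14600 L/s

14600 L/s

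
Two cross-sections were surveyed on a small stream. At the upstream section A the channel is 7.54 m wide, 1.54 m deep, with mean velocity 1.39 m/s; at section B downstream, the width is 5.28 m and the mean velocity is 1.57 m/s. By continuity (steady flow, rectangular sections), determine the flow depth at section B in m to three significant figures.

1.95 m

Q = A₁V₁ = (7.54×1.54) × 1.39 = 16.14 m³/s
d₂ = Q/(b₂ V₂) = 16.14/(5.28×1.57) = 1.947 m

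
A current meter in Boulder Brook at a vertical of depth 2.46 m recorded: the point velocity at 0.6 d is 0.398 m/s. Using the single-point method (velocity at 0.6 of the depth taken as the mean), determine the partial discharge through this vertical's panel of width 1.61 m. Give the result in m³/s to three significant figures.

1.58 m³/s

v̄ = v₀.₆ = 0.398 m/s
q = v̄ × d × w = 0.3980 × 2.46 × 1.61 = 1.576 m³/s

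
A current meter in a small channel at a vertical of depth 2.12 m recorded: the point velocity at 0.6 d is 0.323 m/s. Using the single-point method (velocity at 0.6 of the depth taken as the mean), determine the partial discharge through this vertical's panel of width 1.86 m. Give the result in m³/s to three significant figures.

1.27 m³/s

v̄ = v₀.₆ = 0.323 m/s
q = v̄ × d × w = 0.3230 × 2.12 × 1.86 = 1.274 m³/s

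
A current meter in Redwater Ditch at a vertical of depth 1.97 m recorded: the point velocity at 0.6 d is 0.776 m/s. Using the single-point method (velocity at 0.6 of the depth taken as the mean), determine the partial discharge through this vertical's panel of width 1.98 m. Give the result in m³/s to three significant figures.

3.03 m³/s

v̄ = v₀.₆ = 0.776 m/s
q = v̄ × d × w = 0.7760 × 1.97 × 1.98 = 3.027 m³/s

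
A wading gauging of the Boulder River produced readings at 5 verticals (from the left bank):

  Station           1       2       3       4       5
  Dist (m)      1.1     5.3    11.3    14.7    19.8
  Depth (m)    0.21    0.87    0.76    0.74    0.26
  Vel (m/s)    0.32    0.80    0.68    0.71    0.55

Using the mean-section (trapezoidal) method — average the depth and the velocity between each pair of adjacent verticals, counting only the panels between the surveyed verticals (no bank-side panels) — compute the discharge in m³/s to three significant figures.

Panel 1-2: Δb = 4.2 m, d̄ = (0.21+0.87)/2 = 0.54, v̄ = (0.32+0.80)/2 = 0.56 → q = 4.2×0.54×0.56 = 1.270 m³/s
Panel 2-3: Δb = 6 m, d̄ = (0.87+0.76)/2 = 0.815, v̄ = (0.80+0.68)/2 = 0.74 → q = 6×0.815×0.74 = 3.619 m³/s
Panel 3-4: Δb = 3.4 m, d̄ = (0.76+0.74)/2 = 0.75, v̄ = (0.68+0.71)/2 = 0.695 → q = 3.4×0.75×0.695 = 1.772 m³/s
Panel 4-5: Δb = 5.1 m, d̄ = (0.74+0.26)/2 = 0.5, v̄ = (0.71+0.55)/2 = 0.63 → q = 5.1×0.5×0.63 = 1.607 m³/s
Q = Σ q = 8.267 m³/s

8.27 m³/s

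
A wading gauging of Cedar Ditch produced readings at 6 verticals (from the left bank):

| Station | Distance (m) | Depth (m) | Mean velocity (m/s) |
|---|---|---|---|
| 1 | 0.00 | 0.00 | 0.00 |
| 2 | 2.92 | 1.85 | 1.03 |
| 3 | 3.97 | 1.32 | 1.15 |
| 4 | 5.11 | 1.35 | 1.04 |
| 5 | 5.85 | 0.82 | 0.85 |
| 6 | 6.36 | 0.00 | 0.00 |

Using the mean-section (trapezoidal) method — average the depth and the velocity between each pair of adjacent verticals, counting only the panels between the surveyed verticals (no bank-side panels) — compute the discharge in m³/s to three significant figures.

Panel 1-2: Δb = 2.92 m, d̄ = (0.00+1.85)/2 = 0.925, v̄ = (0.00+1.03)/2 = 0.515 → q = 2.92×0.925×0.515 = 1.391 m³/s
Panel 2-3: Δb = 1.05 m, d̄ = (1.85+1.32)/2 = 1.585, v̄ = (1.03+1.15)/2 = 1.09 → q = 1.05×1.585×1.09 = 1.814 m³/s
Panel 3-4: Δb = 1.14 m, d̄ = (1.32+1.35)/2 = 1.335, v̄ = (1.15+1.04)/2 = 1.095 → q = 1.14×1.335×1.095 = 1.666 m³/s
Panel 4-5: Δb = 0.74 m, d̄ = (1.35+0.82)/2 = 1.085, v̄ = (1.04+0.85)/2 = 0.945 → q = 0.74×1.085×0.945 = 0.7587 m³/s
Panel 5-6: Δb = 0.51 m, d̄ = (0.82+0.00)/2 = 0.41, v̄ = (0.85+0.00)/2 = 0.425 → q = 0.51×0.41×0.425 = 0.08887 m³/s
Q = Σ q = 5.719 m³/s

5.72 m³/s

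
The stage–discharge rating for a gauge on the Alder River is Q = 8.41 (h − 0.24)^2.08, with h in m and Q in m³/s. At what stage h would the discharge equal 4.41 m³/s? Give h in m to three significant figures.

0.973 m

h − h₀ = (Q/C)^(1/b) = (4.41/8.41)^(1/2.08) = 0.7332 m
h = 0.24 + 0.7332 = 0.9732 m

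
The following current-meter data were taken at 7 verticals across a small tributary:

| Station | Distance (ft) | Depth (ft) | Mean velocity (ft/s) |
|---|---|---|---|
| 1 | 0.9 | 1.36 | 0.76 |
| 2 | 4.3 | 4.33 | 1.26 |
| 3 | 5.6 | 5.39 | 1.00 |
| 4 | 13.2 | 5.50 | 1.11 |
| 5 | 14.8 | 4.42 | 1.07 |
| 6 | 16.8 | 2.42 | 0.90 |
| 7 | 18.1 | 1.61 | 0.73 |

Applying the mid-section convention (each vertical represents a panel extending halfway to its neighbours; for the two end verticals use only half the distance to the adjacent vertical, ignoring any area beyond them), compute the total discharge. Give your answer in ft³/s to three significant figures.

w_1 = (4.3 − 0.9)/2 = 1.7 ft; q_1 = 0.76 × 1.36 × 1.7 = 1.757 ft³/s
w_2 = (5.6 − 0.9)/2 = 2.35 ft; q_2 = 1.26 × 4.33 × 2.35 = 12.82 ft³/s
w_3 = (13.2 − 4.3)/2 = 4.45 ft; q_3 = 1.00 × 5.39 × 4.45 = 23.99 ft³/s
w_4 = (14.8 − 5.6)/2 = 4.6 ft; q_4 = 1.11 × 5.50 × 4.6 = 28.08 ft³/s
w_5 = (16.8 − 13.2)/2 = 1.8 ft; q_5 = 1.07 × 4.42 × 1.8 = 8.513 ft³/s
w_6 = (18.1 − 14.8)/2 = 1.65 ft; q_6 = 0.90 × 2.42 × 1.65 = 3.594 ft³/s
w_7 = (18.1 − 16.8)/2 = 0.65 ft; q_7 = 0.73 × 1.61 × 0.65 = 0.7639 ft³/s
Q = Σ qᵢ = 79.52 ft³/s

79.5 ft³/s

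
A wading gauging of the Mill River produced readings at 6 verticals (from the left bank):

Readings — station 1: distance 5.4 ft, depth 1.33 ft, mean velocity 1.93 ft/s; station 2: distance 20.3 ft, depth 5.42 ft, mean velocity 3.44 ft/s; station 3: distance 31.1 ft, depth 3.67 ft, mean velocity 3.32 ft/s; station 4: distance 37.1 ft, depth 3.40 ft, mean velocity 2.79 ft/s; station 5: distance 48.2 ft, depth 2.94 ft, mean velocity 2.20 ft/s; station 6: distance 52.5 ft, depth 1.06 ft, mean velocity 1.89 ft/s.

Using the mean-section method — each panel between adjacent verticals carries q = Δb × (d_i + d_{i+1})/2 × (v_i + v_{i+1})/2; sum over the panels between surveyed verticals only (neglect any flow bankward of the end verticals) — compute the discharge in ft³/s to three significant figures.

Panel 1-2: Δb = 14.9 ft, d̄ = (1.33+5.42)/2 = 3.375, v̄ = (1.93+3.44)/2 = 2.685 → q = 14.9×3.375×2.685 = 135.0 ft³/s
Panel 2-3: Δb = 10.8 ft, d̄ = (5.42+3.67)/2 = 4.545, v̄ = (3.44+3.32)/2 = 3.38 → q = 10.8×4.545×3.38 = 165.9 ft³/s
Panel 3-4: Δb = 6 ft, d̄ = (3.67+3.40)/2 = 3.535, v̄ = (3.32+2.79)/2 = 3.055 → q = 6×3.535×3.055 = 64.80 ft³/s
Panel 4-5: Δb = 11.1 ft, d̄ = (3.40+2.94)/2 = 3.17, v̄ = (2.79+2.20)/2 = 2.495 → q = 11.1×3.17×2.495 = 87.79 ft³/s
Panel 5-6: Δb = 4.3 ft, d̄ = (2.94+1.06)/2 = 2, v̄ = (2.20+1.89)/2 = 2.045 → q = 4.3×2×2.045 = 17.59 ft³/s
Q = Σ q = 471.1 ft³/s

471 ft³/s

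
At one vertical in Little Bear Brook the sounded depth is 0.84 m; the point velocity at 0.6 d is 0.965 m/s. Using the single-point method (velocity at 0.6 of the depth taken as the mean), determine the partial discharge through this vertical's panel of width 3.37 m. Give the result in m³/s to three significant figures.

v̄ = v₀.₆ = 0.965 m/s
q = v̄ × d × w = 0.9650 × 0.84 × 3.37 = 2.732 m³/s

2.73 m³/s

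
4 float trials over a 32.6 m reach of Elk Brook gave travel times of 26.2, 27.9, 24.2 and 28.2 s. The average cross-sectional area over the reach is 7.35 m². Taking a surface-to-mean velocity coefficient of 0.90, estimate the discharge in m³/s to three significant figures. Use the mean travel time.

t̄ = (26.2 + 27.9 + 24.2 + 28.2) / 4 = 26.625 s
v_surface = L / t̄ = 32.6 / 26.625 = 1.224 m/s
v_mean = 0.90 × 1.224 = 1.102 m/s
Q = A × v_mean = 7.35 × 1.102 = 8.099 m³/s

8.10 m³/s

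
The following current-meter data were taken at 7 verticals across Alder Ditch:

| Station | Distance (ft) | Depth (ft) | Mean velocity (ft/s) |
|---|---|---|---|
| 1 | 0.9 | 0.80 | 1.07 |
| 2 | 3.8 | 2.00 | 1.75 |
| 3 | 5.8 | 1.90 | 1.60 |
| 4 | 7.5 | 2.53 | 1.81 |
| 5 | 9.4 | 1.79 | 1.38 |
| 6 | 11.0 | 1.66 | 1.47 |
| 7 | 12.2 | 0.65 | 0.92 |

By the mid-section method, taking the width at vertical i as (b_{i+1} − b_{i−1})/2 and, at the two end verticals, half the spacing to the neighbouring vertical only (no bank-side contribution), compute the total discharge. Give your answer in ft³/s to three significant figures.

31.8 ft³/s

w_1 = (3.8 − 0.9)/2 = 1.45 ft; q_1 = 1.07 × 0.80 × 1.45 = 1.241 ft³/s
w_2 = (5.8 − 0.9)/2 = 2.45 ft; q_2 = 1.75 × 2.00 × 2.45 = 8.575 ft³/s
w_3 = (7.5 − 3.8)/2 = 1.85 ft; q_3 = 1.60 × 1.90 × 1.85 = 5.624 ft³/s
w_4 = (9.4 − 5.8)/2 = 1.8 ft; q_4 = 1.81 × 2.53 × 1.8 = 8.243 ft³/s
w_5 = (11.0 − 7.5)/2 = 1.75 ft; q_5 = 1.38 × 1.79 × 1.75 = 4.323 ft³/s
w_6 = (12.2 − 9.4)/2 = 1.4 ft; q_6 = 1.47 × 1.66 × 1.4 = 3.416 ft³/s
w_7 = (12.2 − 11.0)/2 = 0.6 ft; q_7 = 0.92 × 0.65 × 0.6 = 0.3588 ft³/s
Q = Σ qᵢ = 31.78 ft³/s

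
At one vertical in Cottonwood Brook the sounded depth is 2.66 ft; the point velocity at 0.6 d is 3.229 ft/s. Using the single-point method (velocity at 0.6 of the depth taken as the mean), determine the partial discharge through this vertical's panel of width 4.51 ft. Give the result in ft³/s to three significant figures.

38.7 ft³/s

v̄ = v₀.₆ = 3.229 ft/s
q = v̄ × d × w = 3.229 × 2.66 × 4.51 = 38.74 ft³/s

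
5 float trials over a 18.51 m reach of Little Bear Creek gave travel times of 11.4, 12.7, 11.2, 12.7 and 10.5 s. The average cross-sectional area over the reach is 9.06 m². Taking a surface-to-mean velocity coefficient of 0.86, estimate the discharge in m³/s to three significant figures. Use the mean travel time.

12.3 m³/s

t̄ = (11.4 + 12.7 + 11.2 + 12.7 + 10.5) / 5 = 11.7 s
v_surface = L / t̄ = 18.51 / 11.7 = 1.582 m/s
v_mean = 0.86 × 1.582 = 1.361 m/s
Q = A × v_mean = 9.06 × 1.361 = 12.33 m³/s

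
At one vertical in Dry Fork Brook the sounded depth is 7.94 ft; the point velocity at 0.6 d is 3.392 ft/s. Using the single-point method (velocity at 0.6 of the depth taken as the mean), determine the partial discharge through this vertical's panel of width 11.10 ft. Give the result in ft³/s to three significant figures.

299 ft³/s

v̄ = v₀.₆ = 3.392 ft/s
q = v̄ × d × w = 3.392 × 7.94 × 11.10 = 299.0 ft³/s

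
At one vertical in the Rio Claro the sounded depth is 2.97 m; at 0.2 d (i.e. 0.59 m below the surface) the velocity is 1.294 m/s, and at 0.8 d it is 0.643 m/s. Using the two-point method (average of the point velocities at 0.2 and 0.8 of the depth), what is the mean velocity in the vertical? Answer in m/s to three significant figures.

v̄ = (1.294 + 0.643) / 2 = 0.9685 m/s

0.969 m/s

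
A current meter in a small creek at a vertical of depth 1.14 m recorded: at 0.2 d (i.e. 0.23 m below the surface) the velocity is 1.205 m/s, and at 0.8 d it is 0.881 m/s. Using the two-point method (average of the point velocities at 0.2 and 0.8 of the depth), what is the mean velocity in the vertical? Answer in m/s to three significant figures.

1.04 m/s

v̄ = (1.205 + 0.881) / 2 = 1.043 m/s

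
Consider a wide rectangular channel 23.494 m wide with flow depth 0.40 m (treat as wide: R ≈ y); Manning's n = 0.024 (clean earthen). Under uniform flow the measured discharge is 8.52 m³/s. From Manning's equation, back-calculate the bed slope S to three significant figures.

A = b·y = 23.494 × 0.40 = 9.398 m²
Wide channel: R ≈ y = 0.40 m
S = (Q·n / (1·A·R^(2/3)))² = (8.52×0.024 / (1×9.398×0.5429))² = 0.001606

0.00161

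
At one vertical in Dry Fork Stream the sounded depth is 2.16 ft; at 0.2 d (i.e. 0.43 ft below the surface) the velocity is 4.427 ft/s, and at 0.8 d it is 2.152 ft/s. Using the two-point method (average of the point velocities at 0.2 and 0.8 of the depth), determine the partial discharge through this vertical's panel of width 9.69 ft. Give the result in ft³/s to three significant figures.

68.9 ft³/s

v̄ = (4.427 + 2.152) / 2 = 3.290 ft/s
q = v̄ × d × w = 3.290 × 2.16 × 9.69 = 68.85 ft³/s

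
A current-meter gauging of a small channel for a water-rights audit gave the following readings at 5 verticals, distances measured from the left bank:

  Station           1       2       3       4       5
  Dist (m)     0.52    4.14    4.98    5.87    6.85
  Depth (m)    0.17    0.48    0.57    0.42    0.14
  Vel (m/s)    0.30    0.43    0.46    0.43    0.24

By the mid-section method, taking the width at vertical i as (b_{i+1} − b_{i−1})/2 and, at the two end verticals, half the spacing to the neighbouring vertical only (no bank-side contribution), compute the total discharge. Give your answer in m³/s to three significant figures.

w_1 = (4.14 − 0.52)/2 = 1.81 m; q_1 = 0.30 × 0.17 × 1.81 = 0.09231 m³/s
w_2 = (4.98 − 0.52)/2 = 2.23 m; q_2 = 0.43 × 0.48 × 2.23 = 0.4603 m³/s
w_3 = (5.87 − 4.14)/2 = 0.865 m; q_3 = 0.46 × 0.57 × 0.865 = 0.2268 m³/s
w_4 = (6.85 − 4.98)/2 = 0.935 m; q_4 = 0.43 × 0.42 × 0.935 = 0.1689 m³/s
w_5 = (6.85 − 5.87)/2 = 0.49 m; q_5 = 0.24 × 0.14 × 0.49 = 0.01646 m³/s
Q = Σ qᵢ = 0.9647 m³/s

0.965 m³/s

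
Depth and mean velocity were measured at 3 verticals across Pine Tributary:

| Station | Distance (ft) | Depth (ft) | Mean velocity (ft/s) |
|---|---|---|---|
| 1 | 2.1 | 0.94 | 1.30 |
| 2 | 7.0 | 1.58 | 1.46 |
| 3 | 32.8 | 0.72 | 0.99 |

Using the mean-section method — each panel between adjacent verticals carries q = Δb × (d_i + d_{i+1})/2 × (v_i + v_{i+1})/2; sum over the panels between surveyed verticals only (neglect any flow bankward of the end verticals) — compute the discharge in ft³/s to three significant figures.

44.9 ft³/s

Panel 1-2: Δb = 4.9 ft, d̄ = (0.94+1.58)/2 = 1.26, v̄ = (1.30+1.46)/2 = 1.38 → q = 4.9×1.26×1.38 = 8.520 ft³/s
Panel 2-3: Δb = 25.8 ft, d̄ = (1.58+0.72)/2 = 1.15, v̄ = (1.46+0.99)/2 = 1.225 → q = 25.8×1.15×1.225 = 36.35 ft³/s
Q = Σ q = 44.87 ft³/s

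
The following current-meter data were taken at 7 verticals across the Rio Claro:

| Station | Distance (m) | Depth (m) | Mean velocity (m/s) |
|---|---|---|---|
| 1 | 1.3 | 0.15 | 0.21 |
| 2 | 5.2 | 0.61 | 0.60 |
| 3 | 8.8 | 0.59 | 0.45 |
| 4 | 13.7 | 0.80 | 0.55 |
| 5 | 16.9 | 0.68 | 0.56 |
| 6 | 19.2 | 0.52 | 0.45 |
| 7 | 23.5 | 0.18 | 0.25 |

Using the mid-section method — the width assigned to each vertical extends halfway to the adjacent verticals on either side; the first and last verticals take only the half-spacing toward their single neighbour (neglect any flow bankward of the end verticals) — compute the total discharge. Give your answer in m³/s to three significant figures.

6.26 m³/s

w_1 = (5.2 − 1.3)/2 = 1.95 m; q_1 = 0.21 × 0.15 × 1.95 = 0.06143 m³/s
w_2 = (8.8 − 1.3)/2 = 3.75 m; q_2 = 0.60 × 0.61 × 3.75 = 1.373 m³/s
w_3 = (13.7 − 5.2)/2 = 4.25 m; q_3 = 0.45 × 0.59 × 4.25 = 1.128 m³/s
w_4 = (16.9 − 8.8)/2 = 4.05 m; q_4 = 0.55 × 0.80 × 4.05 = 1.782 m³/s
w_5 = (19.2 − 13.7)/2 = 2.75 m; q_5 = 0.56 × 0.68 × 2.75 = 1.047 m³/s
w_6 = (23.5 − 16.9)/2 = 3.3 m; q_6 = 0.45 × 0.52 × 3.3 = 0.7722 m³/s
w_7 = (23.5 − 19.2)/2 = 2.15 m; q_7 = 0.25 × 0.18 × 2.15 = 0.09675 m³/s
Q = Σ qᵢ = 6.260 m³/s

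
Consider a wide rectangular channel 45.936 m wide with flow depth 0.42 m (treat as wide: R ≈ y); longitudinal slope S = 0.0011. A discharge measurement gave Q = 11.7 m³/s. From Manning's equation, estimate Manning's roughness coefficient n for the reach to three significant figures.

0.0307

A = b·y = 45.936 × 0.42 = 19.29 m²
Wide channel: R ≈ y = 0.42 m
n = (1/Q)·A·R^(2/3)·S^(1/2) = (1/11.7) × 19.29 × 0.5608 × 0.03317 = 0.03067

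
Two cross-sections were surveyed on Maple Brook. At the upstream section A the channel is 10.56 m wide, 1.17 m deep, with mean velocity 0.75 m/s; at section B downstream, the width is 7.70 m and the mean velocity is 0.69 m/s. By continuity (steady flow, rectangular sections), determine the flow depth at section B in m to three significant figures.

1.74 m

Q = A₁V₁ = (10.56×1.17) × 0.75 = 9.266 m³/s
d₂ = Q/(b₂ V₂) = 9.266/(7.70×0.69) = 1.744 m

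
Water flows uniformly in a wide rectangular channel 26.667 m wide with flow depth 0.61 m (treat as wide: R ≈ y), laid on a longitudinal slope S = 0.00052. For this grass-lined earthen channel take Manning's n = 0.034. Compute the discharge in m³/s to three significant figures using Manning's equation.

A = b·y = 26.667 × 0.61 = 16.27 m²
Wide channel: R ≈ y = 0.61 m
Q = (1/n)·A·R^(2/3)·S^(1/2) = (1/0.034) × 16.27 × 0.6100^(2/3) × 0.00052^(1/2) = 7.847 m³/s

7.85 m³/s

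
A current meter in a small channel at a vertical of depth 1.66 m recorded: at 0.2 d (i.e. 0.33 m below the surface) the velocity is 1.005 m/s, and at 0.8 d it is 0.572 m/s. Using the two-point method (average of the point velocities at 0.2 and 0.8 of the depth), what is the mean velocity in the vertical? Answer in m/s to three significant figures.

v̄ = (1.005 + 0.572) / 2 = 0.7885 m/s

0.789 m/s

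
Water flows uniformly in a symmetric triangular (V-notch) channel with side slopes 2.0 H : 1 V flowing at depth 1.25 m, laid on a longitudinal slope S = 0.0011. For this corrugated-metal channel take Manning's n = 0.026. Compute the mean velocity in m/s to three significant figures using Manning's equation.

A = z·y² = 2.0×1.25² = 3.125 m²
P = 2y√(1+z²) = 2×1.25×√(1+2.0²) = 5.590 m
R = A/P = 3.125/5.590 = 0.5590 m
Q = (1/n)·A·R^(2/3)·S^(1/2) = (1/0.026) × 3.125 × 0.5590^(2/3) × 0.0011^(1/2) = 2.705 m³/s
V = Q/A = 2.705/3.125 = 0.8656 m/s

0.866 m/s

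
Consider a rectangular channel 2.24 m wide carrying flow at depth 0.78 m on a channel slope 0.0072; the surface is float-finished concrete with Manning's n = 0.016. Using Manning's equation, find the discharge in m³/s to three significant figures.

5.52 m³/s

A = b·y = 2.24 × 0.78 = 1.747 m²
P = b + 2y = 2.24 + 2×0.78 = 3.800 m
R = A/P = 1.747/3.800 = 0.4598 m
Q = (1/n)·A·R^(2/3)·S^(1/2) = (1/0.016) × 1.747 × 0.4598^(2/3) × 0.0072^(1/2) = 5.520 m³/s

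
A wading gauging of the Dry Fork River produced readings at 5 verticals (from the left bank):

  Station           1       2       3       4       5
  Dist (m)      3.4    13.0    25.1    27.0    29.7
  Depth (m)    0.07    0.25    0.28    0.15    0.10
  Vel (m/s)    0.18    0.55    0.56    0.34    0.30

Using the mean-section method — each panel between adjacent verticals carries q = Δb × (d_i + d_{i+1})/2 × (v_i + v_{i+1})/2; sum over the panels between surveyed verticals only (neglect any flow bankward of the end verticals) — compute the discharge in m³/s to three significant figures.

2.63 m³/s

Panel 1-2: Δb = 9.6 m, d̄ = (0.07+0.25)/2 = 0.16, v̄ = (0.18+0.55)/2 = 0.365 → q = 9.6×0.16×0.365 = 0.5606 m³/s
Panel 2-3: Δb = 12.1 m, d̄ = (0.25+0.28)/2 = 0.265, v̄ = (0.55+0.56)/2 = 0.555 → q = 12.1×0.265×0.555 = 1.780 m³/s
Panel 3-4: Δb = 1.9 m, d̄ = (0.28+0.15)/2 = 0.215, v̄ = (0.56+0.34)/2 = 0.45 → q = 1.9×0.215×0.45 = 0.1838 m³/s
Panel 4-5: Δb = 2.7 m, d̄ = (0.15+0.10)/2 = 0.125, v̄ = (0.34+0.30)/2 = 0.32 → q = 2.7×0.125×0.32 = 0.1080 m³/s
Q = Σ q = 2.632 m³/s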